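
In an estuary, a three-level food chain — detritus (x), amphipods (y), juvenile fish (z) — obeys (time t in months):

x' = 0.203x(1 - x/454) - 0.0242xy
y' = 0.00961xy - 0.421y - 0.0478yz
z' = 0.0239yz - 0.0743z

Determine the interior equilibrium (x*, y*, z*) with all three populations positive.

x* ≈ 286, y* ≈ 3.11, z* ≈ 48.6

From dz/dt = 0: 0.0239y* = 0.0743, so y* = 3.11.
From dx/dt = 0: 0.203(1 - x*/454) = 0.0242·3.11, giving x* = 454·(1 - 0.371) = 286.
From dy/dt = 0: 0.00961·286 - 0.421 = 0.0478z*, so z* = 2.33/0.0478 = 48.6.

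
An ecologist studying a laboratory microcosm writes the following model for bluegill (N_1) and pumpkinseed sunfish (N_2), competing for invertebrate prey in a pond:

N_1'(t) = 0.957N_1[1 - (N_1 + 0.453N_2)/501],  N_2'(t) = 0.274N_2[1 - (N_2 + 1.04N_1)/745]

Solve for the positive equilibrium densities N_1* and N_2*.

N_1* ≈ 309, N_2* ≈ 423

Setting both brackets to zero gives the nullclines N_1 + 0.453N_2 = 501 and 1.04N_1 + N_2 = 745.
Substituting N_2 = 745 - 1.04N_1 into the first: N_1(1 - 0.453·1.04) = 501 - 0.453·745.
So N_1* = 164/0.529 = 309, and then N_2* = 745 - 1.04·309 = 423.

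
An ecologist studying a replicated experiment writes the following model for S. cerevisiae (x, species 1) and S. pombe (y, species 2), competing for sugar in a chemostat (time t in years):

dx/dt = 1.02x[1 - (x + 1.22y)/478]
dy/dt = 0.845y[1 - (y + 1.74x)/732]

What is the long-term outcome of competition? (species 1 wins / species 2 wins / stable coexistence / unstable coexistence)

unstable coexistence (outcome depends on initial conditions)

Compare the nullcline intercepts: K1/α12 = 478/1.22 = 392 < K2 = 732; K2/α21 = 732/1.74 = 421 < K1 = 478.
Since both are reversed, neither can invade when rare; the interior point is a saddle.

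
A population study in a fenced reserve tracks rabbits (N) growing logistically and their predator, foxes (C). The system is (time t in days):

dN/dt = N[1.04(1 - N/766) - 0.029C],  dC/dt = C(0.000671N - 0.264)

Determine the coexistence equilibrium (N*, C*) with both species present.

From dC/dt = 0 with C > 0: 0.000671N* = 0.264, so N* = 393.
Substitute into dN/dt = 0: 1.04(1 - 393/766) = 0.029C*.
The bracket is 0.486, giving C* = 0.506/0.029 = 17.4.

N* ≈ 393, C* ≈ 17.4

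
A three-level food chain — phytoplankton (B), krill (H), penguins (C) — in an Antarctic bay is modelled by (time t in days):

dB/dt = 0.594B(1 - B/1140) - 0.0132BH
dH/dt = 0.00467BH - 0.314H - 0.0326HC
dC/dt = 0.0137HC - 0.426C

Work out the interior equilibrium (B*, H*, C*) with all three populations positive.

B* ≈ 352, H* ≈ 31.1, C* ≈ 40.8

From dC/dt = 0: 0.0137H* = 0.426, so H* = 31.1.
From dB/dt = 0: 0.594(1 - B*/1140) = 0.0132·31.1, giving B* = 1140·(1 - 0.691) = 352.
From dH/dt = 0: 0.00467·352 - 0.314 = 0.0326C*, so C* = 1.33/0.0326 = 40.8.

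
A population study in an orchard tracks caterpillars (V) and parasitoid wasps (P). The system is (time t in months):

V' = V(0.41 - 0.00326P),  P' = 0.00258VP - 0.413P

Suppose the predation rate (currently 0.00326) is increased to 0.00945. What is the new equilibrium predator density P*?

At the interior fixed point, setting dV/dt = 0 with V > 0 fixes P* = (prey growth rate)/(VP coefficient) — independent of the other coefficients.
With the change, P* = 0.41/0.00945 = 43.4; it falls from 126.

P* ≈ 43.4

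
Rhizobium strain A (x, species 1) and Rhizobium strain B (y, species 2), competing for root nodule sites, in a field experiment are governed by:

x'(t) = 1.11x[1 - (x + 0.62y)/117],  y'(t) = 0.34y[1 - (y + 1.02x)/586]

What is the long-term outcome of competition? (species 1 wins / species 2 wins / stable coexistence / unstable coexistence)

species 2 excludes species 1

Compare the nullcline intercepts: K1/α12 = 117/0.62 = 189 < K2 = 586; K2/α21 = 586/1.02 = 575 > K1 = 117.
Since the inequalities point opposite ways, species 2 can invade but species 1 cannot.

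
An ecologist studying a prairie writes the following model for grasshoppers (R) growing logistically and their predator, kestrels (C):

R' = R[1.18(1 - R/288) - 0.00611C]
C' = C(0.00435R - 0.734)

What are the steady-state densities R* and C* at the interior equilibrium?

R* ≈ 169, C* ≈ 80

From dC/dt = 0 with C > 0: 0.00435R* = 0.734, so R* = 169.
Substitute into dR/dt = 0: 1.18(1 - 169/288) = 0.00611C*.
The bracket is 0.414, giving C* = 0.489/0.00611 = 80.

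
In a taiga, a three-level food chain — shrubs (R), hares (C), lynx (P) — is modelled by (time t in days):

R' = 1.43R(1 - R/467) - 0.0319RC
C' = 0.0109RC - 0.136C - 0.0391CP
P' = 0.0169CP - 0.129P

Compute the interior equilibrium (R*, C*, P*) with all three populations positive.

From dP/dt = 0: 0.0169C* = 0.129, so C* = 7.63.
From dR/dt = 0: 1.43(1 - R*/467) = 0.0319·7.63, giving R* = 467·(1 - 0.17) = 387.
From dC/dt = 0: 0.0109·387 - 0.136 = 0.0391P*, so P* = 4.09/0.0391 = 105.

R* ≈ 387, C* ≈ 7.63, P* ≈ 105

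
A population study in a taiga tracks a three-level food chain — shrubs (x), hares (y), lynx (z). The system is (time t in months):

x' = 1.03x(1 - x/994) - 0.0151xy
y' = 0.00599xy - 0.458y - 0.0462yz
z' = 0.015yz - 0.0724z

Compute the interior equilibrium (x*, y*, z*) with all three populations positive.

x* ≈ 924, y* ≈ 4.83, z* ≈ 110

From dz/dt = 0: 0.015y* = 0.0724, so y* = 4.83.
From dx/dt = 0: 1.03(1 - x*/994) = 0.0151·4.83, giving x* = 994·(1 - 0.0708) = 924.
From dy/dt = 0: 0.00599·924 - 0.458 = 0.0462z*, so z* = 5.07/0.0462 = 110.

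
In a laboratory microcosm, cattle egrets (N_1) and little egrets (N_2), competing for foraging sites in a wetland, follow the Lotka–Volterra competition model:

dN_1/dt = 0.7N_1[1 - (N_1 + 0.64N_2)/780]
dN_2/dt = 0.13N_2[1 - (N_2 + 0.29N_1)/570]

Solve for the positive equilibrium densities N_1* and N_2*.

N_1* ≈ 510, N_2* ≈ 422

Setting both brackets to zero gives the nullclines N_1 + 0.64N_2 = 780 and 0.29N_1 + N_2 = 570.
Substituting N_2 = 570 - 0.29N_1 into the first: N_1(1 - 0.64·0.29) = 780 - 0.64·570.
So N_1* = 415/0.814 = 510, and then N_2* = 570 - 0.29·510 = 422.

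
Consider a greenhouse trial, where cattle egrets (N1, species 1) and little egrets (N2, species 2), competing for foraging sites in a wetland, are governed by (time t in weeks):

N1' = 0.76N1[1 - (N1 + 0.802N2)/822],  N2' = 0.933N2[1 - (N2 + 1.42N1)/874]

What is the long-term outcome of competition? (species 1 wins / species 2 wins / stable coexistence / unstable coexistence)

Compare the nullcline intercepts: K1/α12 = 822/0.802 = 1020 > K2 = 874; K2/α21 = 874/1.42 = 615 < K1 = 822.
Since the inequalities point opposite ways, species 1 can invade but species 2 cannot.

species 1 excludes species 2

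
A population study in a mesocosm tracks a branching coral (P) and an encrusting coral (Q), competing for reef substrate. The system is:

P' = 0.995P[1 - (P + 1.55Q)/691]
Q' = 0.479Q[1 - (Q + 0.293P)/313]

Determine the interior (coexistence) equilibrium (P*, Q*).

Setting both brackets to zero gives the nullclines P + 1.55Q = 691 and 0.293P + Q = 313.
Substituting Q = 313 - 0.293P into the first: P(1 - 1.55·0.293) = 691 - 1.55·313.
So P* = 206/0.546 = 377, and then Q* = 313 - 0.293·377 = 203.

P* ≈ 377, Q* ≈ 203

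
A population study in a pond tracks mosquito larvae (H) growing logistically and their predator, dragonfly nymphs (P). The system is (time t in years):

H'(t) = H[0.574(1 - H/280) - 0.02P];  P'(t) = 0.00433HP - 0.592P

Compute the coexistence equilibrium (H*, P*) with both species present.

H* ≈ 137, P* ≈ 14.7

From dP/dt = 0 with P > 0: 0.00433H* = 0.592, so H* = 137.
Substitute into dH/dt = 0: 0.574(1 - 137/280) = 0.02P*.
The bracket is 0.512, giving P* = 0.294/0.02 = 14.7.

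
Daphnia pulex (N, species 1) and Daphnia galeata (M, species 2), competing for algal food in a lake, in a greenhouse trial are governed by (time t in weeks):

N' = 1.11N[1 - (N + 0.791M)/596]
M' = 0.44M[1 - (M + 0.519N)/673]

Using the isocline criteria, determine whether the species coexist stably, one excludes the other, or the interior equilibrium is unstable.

stable coexistence

Compare the nullcline intercepts: K1/α12 = 596/0.791 = 753 > K2 = 673; K2/α21 = 673/0.519 = 1300 > K1 = 596.
Since both inequalities hold, each species can invade when rare, so the interior equilibrium is stable.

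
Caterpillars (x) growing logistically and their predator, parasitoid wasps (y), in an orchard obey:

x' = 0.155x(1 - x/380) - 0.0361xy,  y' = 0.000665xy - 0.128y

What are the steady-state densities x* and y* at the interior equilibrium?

From dy/dt = 0 with y > 0: 0.000665x* = 0.128, so x* = 192.
Substitute into dx/dt = 0: 0.155(1 - 192/380) = 0.0361y*.
The bracket is 0.493, giving y* = 0.0765/0.0361 = 2.12.

x* ≈ 192, y* ≈ 2.12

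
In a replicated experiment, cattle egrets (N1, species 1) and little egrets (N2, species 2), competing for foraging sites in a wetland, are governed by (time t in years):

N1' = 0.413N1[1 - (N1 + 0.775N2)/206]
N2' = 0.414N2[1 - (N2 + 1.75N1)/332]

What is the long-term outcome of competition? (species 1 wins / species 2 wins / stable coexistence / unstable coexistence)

unstable coexistence (outcome depends on initial conditions)

Compare the nullcline intercepts: K1/α12 = 206/0.775 = 266 < K2 = 332; K2/α21 = 332/1.75 = 190 < K1 = 206.
Since both are reversed, neither can invade when rare; the interior point is a saddle.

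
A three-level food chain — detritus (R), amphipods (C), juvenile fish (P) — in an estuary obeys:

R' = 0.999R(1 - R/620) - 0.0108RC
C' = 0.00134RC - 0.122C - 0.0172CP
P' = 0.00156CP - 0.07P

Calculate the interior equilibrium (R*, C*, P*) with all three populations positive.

R* ≈ 319, C* ≈ 44.9, P* ≈ 17.8

From dP/dt = 0: 0.00156C* = 0.07, so C* = 44.9.
From dR/dt = 0: 0.999(1 - R*/620) = 0.0108·44.9, giving R* = 620·(1 - 0.485) = 319.
From dC/dt = 0: 0.00134·319 - 0.122 = 0.0172P*, so P* = 0.306/0.0172 = 17.8.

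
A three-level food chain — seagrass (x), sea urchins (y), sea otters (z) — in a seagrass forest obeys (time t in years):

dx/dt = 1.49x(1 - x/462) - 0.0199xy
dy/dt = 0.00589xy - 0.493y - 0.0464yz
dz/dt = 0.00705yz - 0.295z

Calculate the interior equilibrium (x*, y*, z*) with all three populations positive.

From dz/dt = 0: 0.00705y* = 0.295, so y* = 41.8.
From dx/dt = 0: 1.49(1 - x*/462) = 0.0199·41.8, giving x* = 462·(1 - 0.559) = 204.
From dy/dt = 0: 0.00589·204 - 0.493 = 0.0464z*, so z* = 0.707/0.0464 = 15.2.

x* ≈ 204, y* ≈ 41.8, z* ≈ 15.2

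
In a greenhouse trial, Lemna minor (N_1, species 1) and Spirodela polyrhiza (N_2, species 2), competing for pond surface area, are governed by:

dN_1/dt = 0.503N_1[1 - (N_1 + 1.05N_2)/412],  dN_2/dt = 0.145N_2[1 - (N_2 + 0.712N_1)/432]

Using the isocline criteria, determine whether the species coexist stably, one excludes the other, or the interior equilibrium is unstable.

species 2 excludes species 1

Compare the nullcline intercepts: K1/α12 = 412/1.05 = 392 < K2 = 432; K2/α21 = 432/0.712 = 607 > K1 = 412.
Since the inequalities point opposite ways, species 2 can invade but species 1 cannot.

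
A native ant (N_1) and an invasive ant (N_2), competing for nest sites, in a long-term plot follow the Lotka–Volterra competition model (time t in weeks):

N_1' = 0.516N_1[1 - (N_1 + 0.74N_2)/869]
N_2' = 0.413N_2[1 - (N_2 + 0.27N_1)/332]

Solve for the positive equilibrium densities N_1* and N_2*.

Setting both brackets to zero gives the nullclines N_1 + 0.74N_2 = 869 and 0.27N_1 + N_2 = 332.
Substituting N_2 = 332 - 0.27N_1 into the first: N_1(1 - 0.74·0.27) = 869 - 0.74·332.
So N_1* = 623/0.8 = 779, and then N_2* = 332 - 0.27·779 = 122.

N_1* ≈ 779, N_2* ≈ 122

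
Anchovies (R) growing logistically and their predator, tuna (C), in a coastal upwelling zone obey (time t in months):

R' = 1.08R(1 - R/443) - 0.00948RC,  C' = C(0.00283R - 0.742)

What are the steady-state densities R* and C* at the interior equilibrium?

From dC/dt = 0 with C > 0: 0.00283R* = 0.742, so R* = 262.
Substitute into dR/dt = 0: 1.08(1 - 262/443) = 0.00948C*.
The bracket is 0.408, giving C* = 0.441/0.00948 = 46.5.

R* ≈ 262, C* ≈ 46.5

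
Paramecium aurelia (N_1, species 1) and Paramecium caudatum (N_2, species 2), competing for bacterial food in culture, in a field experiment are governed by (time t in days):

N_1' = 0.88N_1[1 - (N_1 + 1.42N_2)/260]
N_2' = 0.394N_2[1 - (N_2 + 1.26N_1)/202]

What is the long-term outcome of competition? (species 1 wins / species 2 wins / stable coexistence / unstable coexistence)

Compare the nullcline intercepts: K1/α12 = 260/1.42 = 183 < K2 = 202; K2/α21 = 202/1.26 = 160 < K1 = 260.
Since both are reversed, neither can invade when rare; the interior point is a saddle.

unstable coexistence (outcome depends on initial conditions)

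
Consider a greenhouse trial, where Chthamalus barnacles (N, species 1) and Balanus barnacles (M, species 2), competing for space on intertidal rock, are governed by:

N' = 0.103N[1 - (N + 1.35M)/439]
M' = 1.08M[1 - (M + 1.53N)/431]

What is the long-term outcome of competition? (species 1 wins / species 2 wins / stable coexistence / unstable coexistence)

Compare the nullcline intercepts: K1/α12 = 439/1.35 = 325 < K2 = 431; K2/α21 = 431/1.53 = 282 < K1 = 439.
Since both are reversed, neither can invade when rare; the interior point is a saddle.

unstable coexistence (outcome depends on initial conditions)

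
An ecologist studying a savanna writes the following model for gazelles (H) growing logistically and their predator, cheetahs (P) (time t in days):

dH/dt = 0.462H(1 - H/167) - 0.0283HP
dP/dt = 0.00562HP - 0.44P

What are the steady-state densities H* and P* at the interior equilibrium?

H* ≈ 78.3, P* ≈ 8.67

From dP/dt = 0 with P > 0: 0.00562H* = 0.44, so H* = 78.3.
Substitute into dH/dt = 0: 0.462(1 - 78.3/167) = 0.0283P*.
The bracket is 0.531, giving P* = 0.245/0.0283 = 8.67.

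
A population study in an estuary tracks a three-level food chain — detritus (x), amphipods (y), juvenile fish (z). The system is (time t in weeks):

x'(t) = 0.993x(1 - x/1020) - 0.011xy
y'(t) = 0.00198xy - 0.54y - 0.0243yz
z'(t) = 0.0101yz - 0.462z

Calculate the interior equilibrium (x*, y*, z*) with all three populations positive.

x* ≈ 503, y* ≈ 45.7, z* ≈ 18.8

From dz/dt = 0: 0.0101y* = 0.462, so y* = 45.7.
From dx/dt = 0: 0.993(1 - x*/1020) = 0.011·45.7, giving x* = 1020·(1 - 0.507) = 503.
From dy/dt = 0: 0.00198·503 - 0.54 = 0.0243z*, so z* = 0.456/0.0243 = 18.8.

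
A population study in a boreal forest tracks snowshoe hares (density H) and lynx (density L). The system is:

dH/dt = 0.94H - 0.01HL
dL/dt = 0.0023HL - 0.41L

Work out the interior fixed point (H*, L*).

H* ≈ 178, L* ≈ 94

Set dL/dt = 0 with L > 0: 0.0023H - 0.41 = 0, so H* = 0.41/0.0023 = 178.
Set dH/dt = 0 with H > 0: 0.94 - 0.01L = 0, so L* = 0.94/0.01 = 94.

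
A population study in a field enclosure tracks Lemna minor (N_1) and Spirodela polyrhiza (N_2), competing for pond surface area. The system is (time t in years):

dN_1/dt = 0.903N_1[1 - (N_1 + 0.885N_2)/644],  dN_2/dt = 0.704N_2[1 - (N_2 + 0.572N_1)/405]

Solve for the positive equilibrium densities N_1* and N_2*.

Setting both brackets to zero gives the nullclines N_1 + 0.885N_2 = 644 and 0.572N_1 + N_2 = 405.
Substituting N_2 = 405 - 0.572N_1 into the first: N_1(1 - 0.885·0.572) = 644 - 0.885·405.
So N_1* = 286/0.494 = 578, and then N_2* = 405 - 0.572·578 = 74.2.

N_1* ≈ 578, N_2* ≈ 74.2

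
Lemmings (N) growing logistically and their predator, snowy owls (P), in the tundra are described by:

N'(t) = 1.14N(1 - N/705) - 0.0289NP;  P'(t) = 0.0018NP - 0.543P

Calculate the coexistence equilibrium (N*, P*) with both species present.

From dP/dt = 0 with P > 0: 0.0018N* = 0.543, so N* = 302.
Substitute into dN/dt = 0: 1.14(1 - 302/705) = 0.0289P*.
The bracket is 0.572, giving P* = 0.652/0.0289 = 22.6.

N* ≈ 302, P* ≈ 22.6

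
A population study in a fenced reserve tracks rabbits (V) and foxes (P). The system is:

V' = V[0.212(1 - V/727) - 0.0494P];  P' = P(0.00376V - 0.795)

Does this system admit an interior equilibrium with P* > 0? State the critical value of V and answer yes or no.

Threshold V = 211; K > 211, so yes, the predator persists.

The predator equation gives dP/dt > 0 only when V > 0.795/0.00376 = 211.
Without the predator, V → K = 727. Since 727 > 211, the predator can invade and persist.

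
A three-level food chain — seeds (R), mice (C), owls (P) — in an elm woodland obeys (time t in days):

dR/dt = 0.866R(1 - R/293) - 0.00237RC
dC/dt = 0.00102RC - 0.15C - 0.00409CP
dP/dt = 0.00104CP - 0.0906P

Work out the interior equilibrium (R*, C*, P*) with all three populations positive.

From dP/dt = 0: 0.00104C* = 0.0906, so C* = 87.1.
From dR/dt = 0: 0.866(1 - R*/293) = 0.00237·87.1, giving R* = 293·(1 - 0.238) = 223.
From dC/dt = 0: 0.00102·223 - 0.15 = 0.00409P*, so P* = 0.0776/0.00409 = 19.

R* ≈ 223, C* ≈ 87.1, P* ≈ 19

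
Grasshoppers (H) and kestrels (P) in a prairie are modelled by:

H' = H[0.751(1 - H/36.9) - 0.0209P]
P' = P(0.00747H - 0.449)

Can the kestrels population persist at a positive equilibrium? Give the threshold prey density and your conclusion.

Threshold H = 60.1; K < 60.1, so no, the predator goes extinct.

The predator equation gives dP/dt > 0 only when H > 0.449/0.00747 = 60.1.
Without the predator, H → K = 36.9. Since 36.9 < 60.1, the predator cannot invade.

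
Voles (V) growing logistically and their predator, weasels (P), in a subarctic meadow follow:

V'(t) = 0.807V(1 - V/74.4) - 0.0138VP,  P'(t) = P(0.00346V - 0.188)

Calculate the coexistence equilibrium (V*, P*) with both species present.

From dP/dt = 0 with P > 0: 0.00346V* = 0.188, so V* = 54.3.
Substitute into dV/dt = 0: 0.807(1 - 54.3/74.4) = 0.0138P*.
The bracket is 0.27, giving P* = 0.218/0.0138 = 15.8.

V* ≈ 54.3, P* ≈ 15.8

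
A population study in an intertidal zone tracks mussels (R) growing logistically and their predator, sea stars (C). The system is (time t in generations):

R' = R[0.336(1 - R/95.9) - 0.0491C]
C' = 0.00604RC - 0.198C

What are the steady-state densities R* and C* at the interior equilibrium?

R* ≈ 32.8, C* ≈ 4.5

From dC/dt = 0 with C > 0: 0.00604R* = 0.198, so R* = 32.8.
Substitute into dR/dt = 0: 0.336(1 - 32.8/95.9) = 0.0491C*.
The bracket is 0.658, giving C* = 0.221/0.0491 = 4.5.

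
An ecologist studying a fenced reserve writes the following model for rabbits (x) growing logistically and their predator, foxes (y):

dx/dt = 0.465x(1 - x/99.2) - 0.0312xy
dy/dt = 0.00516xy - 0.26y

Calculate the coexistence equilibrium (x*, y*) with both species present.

From dy/dt = 0 with y > 0: 0.00516x* = 0.26, so x* = 50.4.
Substitute into dx/dt = 0: 0.465(1 - 50.4/99.2) = 0.0312y*.
The bracket is 0.492, giving y* = 0.229/0.0312 = 7.33.

x* ≈ 50.4, y* ≈ 7.33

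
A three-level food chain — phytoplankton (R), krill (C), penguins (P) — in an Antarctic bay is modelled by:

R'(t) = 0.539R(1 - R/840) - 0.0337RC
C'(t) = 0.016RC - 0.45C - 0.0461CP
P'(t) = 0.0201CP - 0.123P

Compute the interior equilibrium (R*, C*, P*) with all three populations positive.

R* ≈ 519, C* ≈ 6.12, P* ≈ 170

From dP/dt = 0: 0.0201C* = 0.123, so C* = 6.12.
From dR/dt = 0: 0.539(1 - R*/840) = 0.0337·6.12, giving R* = 840·(1 - 0.383) = 519.
From dC/dt = 0: 0.016·519 - 0.45 = 0.0461P*, so P* = 7.85/0.0461 = 170.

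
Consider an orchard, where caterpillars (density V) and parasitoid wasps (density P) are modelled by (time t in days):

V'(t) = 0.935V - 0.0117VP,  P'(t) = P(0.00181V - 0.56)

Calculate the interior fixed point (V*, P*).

Set dP/dt = 0 with P > 0: 0.00181V - 0.56 = 0, so V* = 0.56/0.00181 = 309.
Set dV/dt = 0 with V > 0: 0.935 - 0.0117P = 0, so P* = 0.935/0.0117 = 79.9.

V* ≈ 309, P* ≈ 79.9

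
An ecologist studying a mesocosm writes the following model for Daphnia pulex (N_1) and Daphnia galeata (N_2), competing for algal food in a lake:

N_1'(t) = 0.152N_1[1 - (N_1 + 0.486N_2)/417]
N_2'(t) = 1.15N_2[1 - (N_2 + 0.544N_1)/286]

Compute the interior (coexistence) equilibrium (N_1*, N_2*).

N_1* ≈ 378, N_2* ≈ 80.4

Setting both brackets to zero gives the nullclines N_1 + 0.486N_2 = 417 and 0.544N_1 + N_2 = 286.
Substituting N_2 = 286 - 0.544N_1 into the first: N_1(1 - 0.486·0.544) = 417 - 0.486·286.
So N_1* = 278/0.736 = 378, and then N_2* = 286 - 0.544·378 = 80.4.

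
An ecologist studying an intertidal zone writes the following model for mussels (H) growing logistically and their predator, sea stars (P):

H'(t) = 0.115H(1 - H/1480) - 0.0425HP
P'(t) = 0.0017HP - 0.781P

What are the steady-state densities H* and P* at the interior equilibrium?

From dP/dt = 0 with P > 0: 0.0017H* = 0.781, so H* = 459.
Substitute into dH/dt = 0: 0.115(1 - 459/1480) = 0.0425P*.
The bracket is 0.69, giving P* = 0.0793/0.0425 = 1.87.

H* ≈ 459, P* ≈ 1.87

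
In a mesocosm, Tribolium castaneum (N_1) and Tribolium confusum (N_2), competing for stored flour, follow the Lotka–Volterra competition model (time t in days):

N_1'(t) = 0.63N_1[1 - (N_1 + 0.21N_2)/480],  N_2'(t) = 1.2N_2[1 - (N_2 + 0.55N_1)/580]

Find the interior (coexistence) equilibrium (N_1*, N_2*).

Setting both brackets to zero gives the nullclines N_1 + 0.21N_2 = 480 and 0.55N_1 + N_2 = 580.
Substituting N_2 = 580 - 0.55N_1 into the first: N_1(1 - 0.21·0.55) = 480 - 0.21·580.
So N_1* = 358/0.884 = 405, and then N_2* = 580 - 0.55·405 = 357.

N_1* ≈ 405, N_2* ≈ 357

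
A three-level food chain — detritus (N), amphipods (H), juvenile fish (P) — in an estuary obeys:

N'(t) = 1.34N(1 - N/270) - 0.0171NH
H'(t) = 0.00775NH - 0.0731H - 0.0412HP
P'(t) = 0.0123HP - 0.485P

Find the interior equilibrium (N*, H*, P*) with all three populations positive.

N* ≈ 134, H* ≈ 39.4, P* ≈ 23.5

From dP/dt = 0: 0.0123H* = 0.485, so H* = 39.4.
From dN/dt = 0: 1.34(1 - N*/270) = 0.0171·39.4, giving N* = 270·(1 - 0.503) = 134.
From dH/dt = 0: 0.00775·134 - 0.0731 = 0.0412P*, so P* = 0.966/0.0412 = 23.5.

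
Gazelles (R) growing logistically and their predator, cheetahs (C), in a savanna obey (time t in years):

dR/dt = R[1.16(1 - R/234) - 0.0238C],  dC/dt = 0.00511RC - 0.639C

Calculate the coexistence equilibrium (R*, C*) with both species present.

R* ≈ 125, C* ≈ 22.7

From dC/dt = 0 with C > 0: 0.00511R* = 0.639, so R* = 125.
Substitute into dR/dt = 0: 1.16(1 - 125/234) = 0.0238C*.
The bracket is 0.466, giving C* = 0.54/0.0238 = 22.7.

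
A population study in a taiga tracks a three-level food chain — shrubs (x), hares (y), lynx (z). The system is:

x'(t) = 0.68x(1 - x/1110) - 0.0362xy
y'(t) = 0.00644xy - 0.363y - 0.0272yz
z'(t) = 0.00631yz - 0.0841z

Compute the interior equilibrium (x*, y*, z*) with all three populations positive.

x* ≈ 322, y* ≈ 13.3, z* ≈ 63

From dz/dt = 0: 0.00631y* = 0.0841, so y* = 13.3.
From dx/dt = 0: 0.68(1 - x*/1110) = 0.0362·13.3, giving x* = 1110·(1 - 0.71) = 322.
From dy/dt = 0: 0.00644·322 - 0.363 = 0.0272z*, so z* = 1.71/0.0272 = 63.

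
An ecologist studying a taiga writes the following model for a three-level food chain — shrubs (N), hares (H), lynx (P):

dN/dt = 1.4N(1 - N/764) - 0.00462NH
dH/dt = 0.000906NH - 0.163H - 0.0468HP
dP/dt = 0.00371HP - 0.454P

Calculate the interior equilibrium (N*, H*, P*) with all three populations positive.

From dP/dt = 0: 0.00371H* = 0.454, so H* = 122.
From dN/dt = 0: 1.4(1 - N*/764) = 0.00462·122, giving N* = 764·(1 - 0.404) = 455.
From dH/dt = 0: 0.000906·455 - 0.163 = 0.0468P*, so P* = 0.25/0.0468 = 5.33.

N* ≈ 455, H* ≈ 122, P* ≈ 5.33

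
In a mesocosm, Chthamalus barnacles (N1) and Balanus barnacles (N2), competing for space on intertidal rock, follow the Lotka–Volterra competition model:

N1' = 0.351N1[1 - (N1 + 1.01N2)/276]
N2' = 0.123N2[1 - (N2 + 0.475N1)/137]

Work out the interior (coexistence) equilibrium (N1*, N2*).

Setting both brackets to zero gives the nullclines N1 + 1.01N2 = 276 and 0.475N1 + N2 = 137.
Substituting N2 = 137 - 0.475N1 into the first: N1(1 - 1.01·0.475) = 276 - 1.01·137.
So N1* = 138/0.52 = 265, and then N2* = 137 - 0.475·265 = 11.3.

N1* ≈ 265, N2* ≈ 11.3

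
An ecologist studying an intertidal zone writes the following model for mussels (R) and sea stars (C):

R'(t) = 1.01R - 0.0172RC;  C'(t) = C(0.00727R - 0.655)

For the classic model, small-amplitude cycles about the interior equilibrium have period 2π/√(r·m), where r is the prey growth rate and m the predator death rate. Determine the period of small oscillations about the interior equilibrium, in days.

T ≈ 7.73 days

Here r = 1.01 and m = 0.655, so r·m = 0.662.
ω = √0.662 = 0.813 per day, hence T = 2π/ω ≈ 7.73 days.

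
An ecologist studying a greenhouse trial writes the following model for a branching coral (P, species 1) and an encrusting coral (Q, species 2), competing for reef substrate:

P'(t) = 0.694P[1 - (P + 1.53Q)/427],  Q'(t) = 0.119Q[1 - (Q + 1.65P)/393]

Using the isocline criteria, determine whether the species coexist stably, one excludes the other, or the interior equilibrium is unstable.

unstable coexistence (outcome depends on initial conditions)

Compare the nullcline intercepts: K1/α12 = 427/1.53 = 279 < K2 = 393; K2/α21 = 393/1.65 = 238 < K1 = 427.
Since both are reversed, neither can invade when rare; the interior point is a saddle.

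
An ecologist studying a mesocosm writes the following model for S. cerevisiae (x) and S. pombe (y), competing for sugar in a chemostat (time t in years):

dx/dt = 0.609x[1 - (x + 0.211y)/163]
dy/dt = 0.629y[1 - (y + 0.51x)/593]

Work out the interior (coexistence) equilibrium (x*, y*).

Setting both brackets to zero gives the nullclines x + 0.211y = 163 and 0.51x + y = 593.
Substituting y = 593 - 0.51x into the first: x(1 - 0.211·0.51) = 163 - 0.211·593.
So x* = 37.9/0.892 = 42.4, and then y* = 593 - 0.51·42.4 = 571.

x* ≈ 42.4, y* ≈ 571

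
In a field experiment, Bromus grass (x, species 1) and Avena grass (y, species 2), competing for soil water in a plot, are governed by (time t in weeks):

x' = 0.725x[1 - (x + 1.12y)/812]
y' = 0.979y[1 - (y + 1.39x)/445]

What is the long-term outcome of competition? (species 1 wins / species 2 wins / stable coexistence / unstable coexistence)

Compare the nullcline intercepts: K1/α12 = 812/1.12 = 725 > K2 = 445; K2/α21 = 445/1.39 = 320 < K1 = 812.
Since the inequalities point opposite ways, species 1 can invade but species 2 cannot.

species 1 excludes species 2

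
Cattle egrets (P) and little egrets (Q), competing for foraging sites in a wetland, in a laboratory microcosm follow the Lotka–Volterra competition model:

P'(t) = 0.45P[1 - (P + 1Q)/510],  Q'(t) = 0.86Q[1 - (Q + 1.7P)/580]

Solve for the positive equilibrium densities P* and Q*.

Setting both brackets to zero gives the nullclines P + 1Q = 510 and 1.7P + Q = 580.
Substituting Q = 580 - 1.7P into the first: P(1 - 1·1.7) = 510 - 1·580.
So P* = -70/-0.7 = 100, and then Q* = 580 - 1.7·100 = 410.

P* ≈ 100, Q* ≈ 410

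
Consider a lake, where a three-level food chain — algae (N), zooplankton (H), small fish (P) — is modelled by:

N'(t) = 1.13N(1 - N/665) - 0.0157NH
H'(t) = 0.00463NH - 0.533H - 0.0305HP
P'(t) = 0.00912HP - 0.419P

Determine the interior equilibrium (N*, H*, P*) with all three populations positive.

N* ≈ 241, H* ≈ 45.9, P* ≈ 19

From dP/dt = 0: 0.00912H* = 0.419, so H* = 45.9.
From dN/dt = 0: 1.13(1 - N*/665) = 0.0157·45.9, giving N* = 665·(1 - 0.638) = 241.
From dH/dt = 0: 0.00463·241 - 0.533 = 0.0305P*, so P* = 0.581/0.0305 = 19.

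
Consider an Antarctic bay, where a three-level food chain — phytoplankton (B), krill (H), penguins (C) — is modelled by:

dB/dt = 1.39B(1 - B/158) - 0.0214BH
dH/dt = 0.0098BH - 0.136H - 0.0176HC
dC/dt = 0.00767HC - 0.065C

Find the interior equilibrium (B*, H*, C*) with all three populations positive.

From dC/dt = 0: 0.00767H* = 0.065, so H* = 8.47.
From dB/dt = 0: 1.39(1 - B*/158) = 0.0214·8.47, giving B* = 158·(1 - 0.13) = 137.
From dH/dt = 0: 0.0098·137 - 0.136 = 0.0176C*, so C* = 1.21/0.0176 = 68.8.

B* ≈ 137, H* ≈ 8.47, C* ≈ 68.8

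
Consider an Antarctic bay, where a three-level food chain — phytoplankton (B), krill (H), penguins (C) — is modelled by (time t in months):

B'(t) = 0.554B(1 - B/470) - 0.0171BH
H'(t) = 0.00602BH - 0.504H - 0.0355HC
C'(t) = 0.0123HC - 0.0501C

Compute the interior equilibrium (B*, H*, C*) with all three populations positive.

B* ≈ 411, H* ≈ 4.07, C* ≈ 55.5

From dC/dt = 0: 0.0123H* = 0.0501, so H* = 4.07.
From dB/dt = 0: 0.554(1 - B*/470) = 0.0171·4.07, giving B* = 470·(1 - 0.126) = 411.
From dH/dt = 0: 0.00602·411 - 0.504 = 0.0355C*, so C* = 1.97/0.0355 = 55.5.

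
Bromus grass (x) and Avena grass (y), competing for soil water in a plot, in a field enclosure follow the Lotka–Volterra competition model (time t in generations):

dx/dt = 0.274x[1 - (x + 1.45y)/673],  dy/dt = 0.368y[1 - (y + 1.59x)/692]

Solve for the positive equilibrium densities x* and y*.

x* ≈ 253, y* ≈ 290

Setting both brackets to zero gives the nullclines x + 1.45y = 673 and 1.59x + y = 692.
Substituting y = 692 - 1.59x into the first: x(1 - 1.45·1.59) = 673 - 1.45·692.
So x* = -330/-1.31 = 253, and then y* = 692 - 1.59·253 = 290.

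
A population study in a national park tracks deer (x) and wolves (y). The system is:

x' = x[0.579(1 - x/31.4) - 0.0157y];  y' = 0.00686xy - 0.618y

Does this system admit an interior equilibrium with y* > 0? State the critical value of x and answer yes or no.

Threshold x = 90.1; K < 90.1, so no, the predator goes extinct.

The predator equation gives dy/dt > 0 only when x > 0.618/0.00686 = 90.1.
Without the predator, x → K = 31.4. Since 31.4 < 90.1, the predator cannot invade.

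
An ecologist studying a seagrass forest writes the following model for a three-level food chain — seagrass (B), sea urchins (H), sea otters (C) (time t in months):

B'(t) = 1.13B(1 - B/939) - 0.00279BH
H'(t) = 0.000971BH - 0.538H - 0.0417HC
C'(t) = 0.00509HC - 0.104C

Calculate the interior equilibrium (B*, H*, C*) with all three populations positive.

From dC/dt = 0: 0.00509H* = 0.104, so H* = 20.4.
From dB/dt = 0: 1.13(1 - B*/939) = 0.00279·20.4, giving B* = 939·(1 - 0.0504) = 892.
From dH/dt = 0: 0.000971·892 - 0.538 = 0.0417C*, so C* = 0.328/0.0417 = 7.86.

B* ≈ 892, H* ≈ 20.4, C* ≈ 7.86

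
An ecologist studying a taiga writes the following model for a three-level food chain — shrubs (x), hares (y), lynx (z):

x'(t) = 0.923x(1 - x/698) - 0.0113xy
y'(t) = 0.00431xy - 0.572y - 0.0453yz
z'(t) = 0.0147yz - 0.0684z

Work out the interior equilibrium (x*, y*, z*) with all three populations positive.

From dz/dt = 0: 0.0147y* = 0.0684, so y* = 4.65.
From dx/dt = 0: 0.923(1 - x*/698) = 0.0113·4.65, giving x* = 698·(1 - 0.057) = 658.
From dy/dt = 0: 0.00431·658 - 0.572 = 0.0453z*, so z* = 2.27/0.0453 = 50.

x* ≈ 658, y* ≈ 4.65, z* ≈ 50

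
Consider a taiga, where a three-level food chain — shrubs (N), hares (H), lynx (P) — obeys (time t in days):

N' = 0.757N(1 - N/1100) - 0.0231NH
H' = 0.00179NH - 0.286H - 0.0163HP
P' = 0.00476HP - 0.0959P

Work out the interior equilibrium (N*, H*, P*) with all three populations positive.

From dP/dt = 0: 0.00476H* = 0.0959, so H* = 20.1.
From dN/dt = 0: 0.757(1 - N*/1100) = 0.0231·20.1, giving N* = 1100·(1 - 0.615) = 424.
From dH/dt = 0: 0.00179·424 - 0.286 = 0.0163P*, so P* = 0.472/0.0163 = 29.

N* ≈ 424, H* ≈ 20.1, P* ≈ 29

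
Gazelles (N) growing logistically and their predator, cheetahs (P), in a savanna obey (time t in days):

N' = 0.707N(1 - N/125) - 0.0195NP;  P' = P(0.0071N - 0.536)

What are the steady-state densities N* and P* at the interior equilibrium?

N* ≈ 75.5, P* ≈ 14.4

From dP/dt = 0 with P > 0: 0.0071N* = 0.536, so N* = 75.5.
Substitute into dN/dt = 0: 0.707(1 - 75.5/125) = 0.0195P*.
The bracket is 0.396, giving P* = 0.28/0.0195 = 14.4.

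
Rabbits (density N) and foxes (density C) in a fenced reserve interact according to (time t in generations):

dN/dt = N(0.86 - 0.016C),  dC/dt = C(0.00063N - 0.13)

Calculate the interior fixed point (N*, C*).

Set dC/dt = 0 with C > 0: 0.00063N - 0.13 = 0, so N* = 0.13/0.00063 = 206.
Set dN/dt = 0 with N > 0: 0.86 - 0.016C = 0, so C* = 0.86/0.016 = 53.8.

N* ≈ 206, C* ≈ 53.8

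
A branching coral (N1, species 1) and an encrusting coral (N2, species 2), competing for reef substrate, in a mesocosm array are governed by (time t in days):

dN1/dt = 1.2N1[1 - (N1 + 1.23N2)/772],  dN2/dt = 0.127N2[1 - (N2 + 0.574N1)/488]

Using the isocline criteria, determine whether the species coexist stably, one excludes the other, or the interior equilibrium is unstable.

stable coexistence

Compare the nullcline intercepts: K1/α12 = 772/1.23 = 628 > K2 = 488; K2/α21 = 488/0.574 = 850 > K1 = 772.
Since both inequalities hold, each species can invade when rare, so the interior equilibrium is stable.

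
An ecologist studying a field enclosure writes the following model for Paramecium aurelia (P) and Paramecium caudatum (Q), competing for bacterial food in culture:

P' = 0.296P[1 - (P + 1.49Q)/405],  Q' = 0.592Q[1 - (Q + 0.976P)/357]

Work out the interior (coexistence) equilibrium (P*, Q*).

P* ≈ 279, Q* ≈ 84.3

Setting both brackets to zero gives the nullclines P + 1.49Q = 405 and 0.976P + Q = 357.
Substituting Q = 357 - 0.976P into the first: P(1 - 1.49·0.976) = 405 - 1.49·357.
So P* = -127/-0.454 = 279, and then Q* = 357 - 0.976·279 = 84.3.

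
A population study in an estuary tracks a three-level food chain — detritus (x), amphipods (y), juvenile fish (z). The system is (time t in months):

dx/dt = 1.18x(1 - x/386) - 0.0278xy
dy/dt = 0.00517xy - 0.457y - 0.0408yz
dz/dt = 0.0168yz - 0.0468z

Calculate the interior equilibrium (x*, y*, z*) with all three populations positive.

From dz/dt = 0: 0.0168y* = 0.0468, so y* = 2.79.
From dx/dt = 0: 1.18(1 - x*/386) = 0.0278·2.79, giving x* = 386·(1 - 0.0656) = 361.
From dy/dt = 0: 0.00517·361 - 0.457 = 0.0408z*, so z* = 1.41/0.0408 = 34.5.

x* ≈ 361, y* ≈ 2.79, z* ≈ 34.5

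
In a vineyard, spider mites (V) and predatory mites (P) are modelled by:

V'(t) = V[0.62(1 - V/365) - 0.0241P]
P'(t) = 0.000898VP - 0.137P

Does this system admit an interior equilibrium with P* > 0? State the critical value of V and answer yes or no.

The predator equation gives dP/dt > 0 only when V > 0.137/0.000898 = 153.
Without the predator, V → K = 365. Since 365 > 153, the predator can invade and persist.

Threshold V = 153; K > 153, so yes, the predator persists.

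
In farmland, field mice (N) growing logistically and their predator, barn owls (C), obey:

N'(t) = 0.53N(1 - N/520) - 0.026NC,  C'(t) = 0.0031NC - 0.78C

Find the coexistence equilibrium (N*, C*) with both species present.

From dC/dt = 0 with C > 0: 0.0031N* = 0.78, so N* = 252.
Substitute into dN/dt = 0: 0.53(1 - 252/520) = 0.026C*.
The bracket is 0.516, giving C* = 0.274/0.026 = 10.5.

N* ≈ 252, C* ≈ 10.5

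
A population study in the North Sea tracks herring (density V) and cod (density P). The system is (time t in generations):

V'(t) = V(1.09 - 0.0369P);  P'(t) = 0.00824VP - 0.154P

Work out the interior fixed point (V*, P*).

Set dP/dt = 0 with P > 0: 0.00824V - 0.154 = 0, so V* = 0.154/0.00824 = 18.7.
Set dV/dt = 0 with V > 0: 1.09 - 0.0369P = 0, so P* = 1.09/0.0369 = 29.5.

V* ≈ 18.7, P* ≈ 29.5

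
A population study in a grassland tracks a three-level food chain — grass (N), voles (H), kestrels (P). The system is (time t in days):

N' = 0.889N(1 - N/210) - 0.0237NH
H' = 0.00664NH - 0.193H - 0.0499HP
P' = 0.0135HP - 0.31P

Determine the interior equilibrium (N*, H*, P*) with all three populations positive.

N* ≈ 81.4, H* ≈ 23, P* ≈ 6.97

From dP/dt = 0: 0.0135H* = 0.31, so H* = 23.
From dN/dt = 0: 0.889(1 - N*/210) = 0.0237·23, giving N* = 210·(1 - 0.612) = 81.4.
From dH/dt = 0: 0.00664·81.4 - 0.193 = 0.0499P*, so P* = 0.348/0.0499 = 6.97.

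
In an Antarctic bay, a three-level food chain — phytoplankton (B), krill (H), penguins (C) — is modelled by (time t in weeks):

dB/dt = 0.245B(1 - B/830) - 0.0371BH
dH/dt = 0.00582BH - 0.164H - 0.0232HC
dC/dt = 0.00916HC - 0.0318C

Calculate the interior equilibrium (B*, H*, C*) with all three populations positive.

From dC/dt = 0: 0.00916H* = 0.0318, so H* = 3.47.
From dB/dt = 0: 0.245(1 - B*/830) = 0.0371·3.47, giving B* = 830·(1 - 0.526) = 394.
From dH/dt = 0: 0.00582·394 - 0.164 = 0.0232C*, so C* = 2.13/0.0232 = 91.7.

B* ≈ 394, H* ≈ 3.47, C* ≈ 91.7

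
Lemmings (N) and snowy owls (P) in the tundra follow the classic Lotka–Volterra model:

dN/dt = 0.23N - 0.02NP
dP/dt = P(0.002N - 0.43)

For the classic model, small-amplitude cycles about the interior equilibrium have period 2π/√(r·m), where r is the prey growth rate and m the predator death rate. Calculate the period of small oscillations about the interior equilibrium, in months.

Here r = 0.23 and m = 0.43, so r·m = 0.0989.
ω = √0.0989 = 0.314 per month, hence T = 2π/ω ≈ 20 months.

T ≈ 20 months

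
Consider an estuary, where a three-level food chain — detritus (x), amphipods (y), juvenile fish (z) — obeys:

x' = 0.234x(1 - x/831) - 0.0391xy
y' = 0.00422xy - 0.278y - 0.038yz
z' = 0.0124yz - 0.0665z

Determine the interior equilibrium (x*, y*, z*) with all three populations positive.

x* ≈ 86.3, y* ≈ 5.36, z* ≈ 2.27

From dz/dt = 0: 0.0124y* = 0.0665, so y* = 5.36.
From dx/dt = 0: 0.234(1 - x*/831) = 0.0391·5.36, giving x* = 831·(1 - 0.896) = 86.3.
From dy/dt = 0: 0.00422·86.3 - 0.278 = 0.038z*, so z* = 0.0863/0.038 = 2.27.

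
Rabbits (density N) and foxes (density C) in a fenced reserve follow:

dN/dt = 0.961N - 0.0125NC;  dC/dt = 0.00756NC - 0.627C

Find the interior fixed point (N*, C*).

Set dC/dt = 0 with C > 0: 0.00756N - 0.627 = 0, so N* = 0.627/0.00756 = 82.9.
Set dN/dt = 0 with N > 0: 0.961 - 0.0125C = 0, so C* = 0.961/0.0125 = 76.9.

N* ≈ 82.9, C* ≈ 76.9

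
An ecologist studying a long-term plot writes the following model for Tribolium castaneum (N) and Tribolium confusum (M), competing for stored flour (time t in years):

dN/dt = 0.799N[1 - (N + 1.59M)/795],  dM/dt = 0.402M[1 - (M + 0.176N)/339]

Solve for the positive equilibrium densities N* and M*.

N* ≈ 355, M* ≈ 276

Setting both brackets to zero gives the nullclines N + 1.59M = 795 and 0.176N + M = 339.
Substituting M = 339 - 0.176N into the first: N(1 - 1.59·0.176) = 795 - 1.59·339.
So N* = 256/0.72 = 355, and then M* = 339 - 0.176·355 = 276.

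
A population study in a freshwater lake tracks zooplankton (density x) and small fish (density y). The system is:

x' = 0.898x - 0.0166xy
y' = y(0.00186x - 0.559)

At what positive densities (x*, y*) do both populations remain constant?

Set dy/dt = 0 with y > 0: 0.00186x - 0.559 = 0, so x* = 0.559/0.00186 = 301.
Set dx/dt = 0 with x > 0: 0.898 - 0.0166y = 0, so y* = 0.898/0.0166 = 54.1.

x* ≈ 301, y* ≈ 54.1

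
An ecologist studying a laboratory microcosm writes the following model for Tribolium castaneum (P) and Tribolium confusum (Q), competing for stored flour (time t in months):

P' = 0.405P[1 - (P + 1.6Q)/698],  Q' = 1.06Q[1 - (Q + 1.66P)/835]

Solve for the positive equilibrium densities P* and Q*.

Setting both brackets to zero gives the nullclines P + 1.6Q = 698 and 1.66P + Q = 835.
Substituting Q = 835 - 1.66P into the first: P(1 - 1.6·1.66) = 698 - 1.6·835.
So P* = -638/-1.66 = 385, and then Q* = 835 - 1.66·385 = 195.

P* ≈ 385, Q* ≈ 195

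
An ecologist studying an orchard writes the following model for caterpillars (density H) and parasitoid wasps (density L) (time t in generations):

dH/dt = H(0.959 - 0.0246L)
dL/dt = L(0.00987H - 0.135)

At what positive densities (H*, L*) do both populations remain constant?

H* ≈ 13.7, L* ≈ 39

Set dL/dt = 0 with L > 0: 0.00987H - 0.135 = 0, so H* = 0.135/0.00987 = 13.7.
Set dH/dt = 0 with H > 0: 0.959 - 0.0246L = 0, so L* = 0.959/0.0246 = 39.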